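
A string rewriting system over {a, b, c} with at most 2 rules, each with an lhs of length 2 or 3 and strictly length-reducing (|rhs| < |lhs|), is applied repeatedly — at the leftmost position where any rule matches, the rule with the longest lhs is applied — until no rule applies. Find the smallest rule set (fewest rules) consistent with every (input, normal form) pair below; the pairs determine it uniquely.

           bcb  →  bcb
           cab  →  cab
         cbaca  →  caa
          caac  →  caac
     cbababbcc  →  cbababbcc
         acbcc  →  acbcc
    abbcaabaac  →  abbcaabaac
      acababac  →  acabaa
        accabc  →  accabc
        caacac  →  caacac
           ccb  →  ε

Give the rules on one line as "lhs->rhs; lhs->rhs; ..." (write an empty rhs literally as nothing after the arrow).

bac->a; ccb->

  | bcb
  | cab
  | cbaca => caa
  | caac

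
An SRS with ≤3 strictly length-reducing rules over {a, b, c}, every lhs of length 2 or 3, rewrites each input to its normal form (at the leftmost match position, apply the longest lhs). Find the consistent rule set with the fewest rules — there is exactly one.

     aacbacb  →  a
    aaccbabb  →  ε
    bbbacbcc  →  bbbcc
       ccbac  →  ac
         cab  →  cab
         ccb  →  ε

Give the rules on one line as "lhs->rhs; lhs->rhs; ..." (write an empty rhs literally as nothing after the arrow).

aab->c; acb->; ccb->

  | aacbacb => aacb => a
  | aaccbabb => aaabb => acb => ε
  | bbbacbcc => bbbcc
  | ccbac => ac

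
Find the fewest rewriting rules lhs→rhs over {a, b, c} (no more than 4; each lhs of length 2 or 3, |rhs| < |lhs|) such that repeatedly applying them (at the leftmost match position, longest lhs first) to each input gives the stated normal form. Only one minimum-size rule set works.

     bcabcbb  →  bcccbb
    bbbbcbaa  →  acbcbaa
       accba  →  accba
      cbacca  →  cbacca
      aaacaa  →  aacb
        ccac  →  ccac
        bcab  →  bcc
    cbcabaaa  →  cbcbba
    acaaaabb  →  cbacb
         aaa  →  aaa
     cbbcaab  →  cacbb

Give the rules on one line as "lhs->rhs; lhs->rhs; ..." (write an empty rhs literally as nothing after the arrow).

  | bcabcbb => bcccbb
  | bbbbcbaa => acbcbaa
  | accba
  | cbacca

ab->c; bbb->ac; caa->bb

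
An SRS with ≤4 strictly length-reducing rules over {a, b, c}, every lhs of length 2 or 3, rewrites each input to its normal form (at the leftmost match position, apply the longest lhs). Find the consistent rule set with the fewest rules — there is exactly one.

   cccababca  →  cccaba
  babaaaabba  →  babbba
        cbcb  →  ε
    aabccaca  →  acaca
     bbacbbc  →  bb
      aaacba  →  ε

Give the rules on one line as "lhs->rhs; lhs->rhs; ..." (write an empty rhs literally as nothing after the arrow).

aa->; bc->a; cb->

  | cccababca => cccabaaa => cccaba
  | babaaaabba => babaabba => babbba
  | cbcb => cb => ε
  | aabccaca => bccaca => acaca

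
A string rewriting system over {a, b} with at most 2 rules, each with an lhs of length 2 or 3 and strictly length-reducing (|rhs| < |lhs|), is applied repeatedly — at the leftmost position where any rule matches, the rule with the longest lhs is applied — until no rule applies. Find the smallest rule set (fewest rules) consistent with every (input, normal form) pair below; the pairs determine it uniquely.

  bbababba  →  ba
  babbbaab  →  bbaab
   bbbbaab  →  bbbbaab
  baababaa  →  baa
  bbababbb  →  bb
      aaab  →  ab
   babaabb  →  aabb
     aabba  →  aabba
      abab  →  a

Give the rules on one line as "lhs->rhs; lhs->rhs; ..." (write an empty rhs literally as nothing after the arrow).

  | bbababba => babba => ba
  | babbbaab => bbaab
  | bbbbaab
  | baababaa => baaaa => baa

aaa->a; bab->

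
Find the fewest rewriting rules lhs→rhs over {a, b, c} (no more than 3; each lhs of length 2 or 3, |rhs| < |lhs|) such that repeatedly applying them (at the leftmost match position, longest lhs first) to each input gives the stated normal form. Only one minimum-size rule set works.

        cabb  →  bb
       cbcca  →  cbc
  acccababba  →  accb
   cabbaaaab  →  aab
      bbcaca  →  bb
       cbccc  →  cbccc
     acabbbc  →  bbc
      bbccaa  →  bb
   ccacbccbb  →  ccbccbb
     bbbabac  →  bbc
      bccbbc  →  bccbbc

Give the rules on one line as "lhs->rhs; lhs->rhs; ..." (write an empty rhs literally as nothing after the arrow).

abb->b; ba->; ca->

  | cabb => bb
  | cbcca => cbc
  | acccababba => accbabba => accbba => accb
  | cabbaaaab => bbaaaab => baaab => aab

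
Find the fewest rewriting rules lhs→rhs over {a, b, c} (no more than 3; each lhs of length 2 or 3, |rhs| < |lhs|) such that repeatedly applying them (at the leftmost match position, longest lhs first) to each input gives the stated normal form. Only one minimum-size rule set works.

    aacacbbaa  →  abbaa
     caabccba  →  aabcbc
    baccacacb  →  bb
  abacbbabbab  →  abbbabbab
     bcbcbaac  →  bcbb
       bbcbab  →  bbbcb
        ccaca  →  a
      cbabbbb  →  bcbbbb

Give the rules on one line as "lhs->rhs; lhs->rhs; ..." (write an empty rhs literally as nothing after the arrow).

  | aacacbbaa => aacbbaa => abbaa
  | caabccba => aabccba => aabcbc
  | baccacacb => bcacacb => bacacb => bacb => bb
  | abacbbabbab => abbbabbab

ac->; ca->a; cba->bc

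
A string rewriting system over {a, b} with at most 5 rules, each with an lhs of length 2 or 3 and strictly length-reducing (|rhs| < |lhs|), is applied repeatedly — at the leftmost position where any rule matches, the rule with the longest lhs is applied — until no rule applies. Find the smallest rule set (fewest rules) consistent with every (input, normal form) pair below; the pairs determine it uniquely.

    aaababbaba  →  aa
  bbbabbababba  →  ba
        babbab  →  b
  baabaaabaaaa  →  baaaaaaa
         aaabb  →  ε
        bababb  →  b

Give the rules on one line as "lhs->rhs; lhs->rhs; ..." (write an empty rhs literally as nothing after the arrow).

ab->; abb->bb; bb->; bba->aa

  | aaababbaba => aaabbaba => aabbaba => abbaba => bbaba => aaba => aa
  | bbbabbababba => babbababba => bbbababba => bababba => babba => bbba => ba
  | babbab => bbbab => bab => b
  | baabaaabaaaa => baaaabaaaa => baaaaaaa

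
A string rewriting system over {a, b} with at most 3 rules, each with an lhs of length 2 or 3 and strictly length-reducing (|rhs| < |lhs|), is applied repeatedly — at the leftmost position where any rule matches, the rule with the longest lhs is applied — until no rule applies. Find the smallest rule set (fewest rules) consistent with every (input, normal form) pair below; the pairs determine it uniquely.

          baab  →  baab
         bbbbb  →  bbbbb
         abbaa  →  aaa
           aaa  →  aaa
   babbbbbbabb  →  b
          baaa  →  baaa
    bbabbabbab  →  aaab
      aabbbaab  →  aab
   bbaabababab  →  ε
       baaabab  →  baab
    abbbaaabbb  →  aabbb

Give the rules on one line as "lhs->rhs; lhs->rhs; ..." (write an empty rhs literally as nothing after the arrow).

  | baab
  | bbbbb
  | abbaa => aaa
  | aaa

aba->; bab->; bba->a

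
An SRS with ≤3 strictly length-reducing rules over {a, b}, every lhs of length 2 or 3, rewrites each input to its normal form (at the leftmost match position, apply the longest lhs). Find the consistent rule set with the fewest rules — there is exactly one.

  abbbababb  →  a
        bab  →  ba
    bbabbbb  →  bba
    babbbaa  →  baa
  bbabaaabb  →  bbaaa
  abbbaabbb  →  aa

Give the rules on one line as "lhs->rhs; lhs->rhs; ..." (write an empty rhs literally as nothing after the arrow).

ab->a; aba->a

  | abbbababb => abbababb => abababb => ababb => abb => ab => a
  | bab => ba
  | bbabbbb => bbabbb => bbabb => bbab => bba
  | babbbaa => babbaa => babaa => baa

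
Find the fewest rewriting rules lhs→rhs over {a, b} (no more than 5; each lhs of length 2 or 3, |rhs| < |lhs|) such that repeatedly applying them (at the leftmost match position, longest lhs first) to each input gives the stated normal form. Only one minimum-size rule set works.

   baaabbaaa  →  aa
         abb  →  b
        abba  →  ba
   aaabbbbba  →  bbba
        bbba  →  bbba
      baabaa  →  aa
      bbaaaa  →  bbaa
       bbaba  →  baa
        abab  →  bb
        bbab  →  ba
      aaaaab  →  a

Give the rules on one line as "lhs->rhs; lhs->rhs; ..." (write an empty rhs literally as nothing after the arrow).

aaa->aa; ab->; aba->b; bab->a

  | baaabbaaa => baabbaaa => babaaa => aaaa => aaa => aa
  | abb => b
  | abba => ba
  | aaabbbbba => aabbbbba => abbbba => bbba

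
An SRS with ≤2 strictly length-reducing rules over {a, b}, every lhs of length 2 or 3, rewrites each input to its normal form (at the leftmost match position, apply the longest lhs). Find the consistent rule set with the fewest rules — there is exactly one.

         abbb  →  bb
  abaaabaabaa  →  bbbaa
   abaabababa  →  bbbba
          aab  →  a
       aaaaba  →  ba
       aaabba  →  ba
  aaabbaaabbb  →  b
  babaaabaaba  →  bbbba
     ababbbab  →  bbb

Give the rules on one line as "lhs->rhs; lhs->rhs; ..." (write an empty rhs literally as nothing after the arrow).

ab->; aba->ba

  | abbb => bb
  | abaaabaabaa => baaabaabaa => baabaabaa => babaabaa => bbaabaa => bbabaa => bbbaa
  | abaabababa => baabababa => babababa => bbababa => bbbaba => bbbba
  | aab => a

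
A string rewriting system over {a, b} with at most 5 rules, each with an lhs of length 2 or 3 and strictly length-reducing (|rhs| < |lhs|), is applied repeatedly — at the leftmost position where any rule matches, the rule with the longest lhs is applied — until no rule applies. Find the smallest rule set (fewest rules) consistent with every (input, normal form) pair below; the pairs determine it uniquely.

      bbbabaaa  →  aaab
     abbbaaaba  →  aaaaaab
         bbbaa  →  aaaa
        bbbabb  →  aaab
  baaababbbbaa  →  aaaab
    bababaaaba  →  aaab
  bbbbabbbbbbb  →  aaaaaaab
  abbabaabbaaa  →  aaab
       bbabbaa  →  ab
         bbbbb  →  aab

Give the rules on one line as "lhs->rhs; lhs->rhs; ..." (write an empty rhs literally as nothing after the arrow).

ba->b; bab->ab; bb->b; bbb->aa

  | bbbabaaa => aaabaaa => aaabaa => aaaba => aaab
  | abbbaaaba => aaaaaaba => aaaaaab
  | bbbaa => aaaa
  | bbbabb => aaabb => aaab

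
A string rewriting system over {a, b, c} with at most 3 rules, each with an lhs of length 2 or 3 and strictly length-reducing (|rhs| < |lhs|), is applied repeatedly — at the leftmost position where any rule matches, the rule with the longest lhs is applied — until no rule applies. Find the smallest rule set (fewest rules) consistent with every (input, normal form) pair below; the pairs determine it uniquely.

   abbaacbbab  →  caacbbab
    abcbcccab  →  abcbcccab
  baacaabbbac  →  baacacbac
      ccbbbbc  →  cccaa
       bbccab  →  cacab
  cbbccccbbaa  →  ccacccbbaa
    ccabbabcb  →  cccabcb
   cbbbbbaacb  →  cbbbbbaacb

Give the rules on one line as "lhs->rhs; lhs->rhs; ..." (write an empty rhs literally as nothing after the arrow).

abb->c; bbc->ca

  | abbaacbbab => caacbbab
  | abcbcccab
  | baacaabbbac => baacacbac
  | ccbbbbc => ccbbca => cccaa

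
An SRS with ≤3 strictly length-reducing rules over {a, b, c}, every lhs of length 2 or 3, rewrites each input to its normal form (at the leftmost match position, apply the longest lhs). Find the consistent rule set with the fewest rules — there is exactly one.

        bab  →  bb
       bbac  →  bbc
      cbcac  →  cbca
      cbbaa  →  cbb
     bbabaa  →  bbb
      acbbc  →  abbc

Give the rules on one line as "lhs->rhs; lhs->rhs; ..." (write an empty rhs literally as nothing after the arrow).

  | bab => bb
  | bbac => bbc
  | cbcac => cbca
  | cbbaa => cbba => cbb

ac->a; ba->b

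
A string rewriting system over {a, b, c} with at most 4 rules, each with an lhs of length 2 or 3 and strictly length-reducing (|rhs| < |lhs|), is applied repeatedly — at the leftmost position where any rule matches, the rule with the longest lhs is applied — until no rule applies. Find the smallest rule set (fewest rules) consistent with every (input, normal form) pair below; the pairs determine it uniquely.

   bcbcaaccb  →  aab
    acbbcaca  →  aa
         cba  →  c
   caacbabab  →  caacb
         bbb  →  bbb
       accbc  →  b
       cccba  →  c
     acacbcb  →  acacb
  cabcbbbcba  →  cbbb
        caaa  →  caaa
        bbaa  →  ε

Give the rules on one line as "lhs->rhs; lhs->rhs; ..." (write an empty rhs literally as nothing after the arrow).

  | bcbcaaccb => bcaaccb => aaccb => aab
  | acbbcaca => acbaca => acca => aa
  | cba => c
  | caacbabab => caacbab => caacb

abc->b; ba->; bc->; cc->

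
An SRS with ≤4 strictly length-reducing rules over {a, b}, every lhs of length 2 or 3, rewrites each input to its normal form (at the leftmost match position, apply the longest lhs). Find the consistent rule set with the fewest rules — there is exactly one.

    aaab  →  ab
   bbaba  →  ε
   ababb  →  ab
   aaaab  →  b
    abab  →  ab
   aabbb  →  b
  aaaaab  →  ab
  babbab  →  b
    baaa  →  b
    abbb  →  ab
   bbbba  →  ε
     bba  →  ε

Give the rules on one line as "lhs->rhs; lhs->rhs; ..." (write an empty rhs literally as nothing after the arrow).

  | aaab => ab
  | bbaba => baba => ba => ε
  | ababb => abb => ab
  | aaaab => aab => bb => b

aa->b; aaa->a; ba->; bb->b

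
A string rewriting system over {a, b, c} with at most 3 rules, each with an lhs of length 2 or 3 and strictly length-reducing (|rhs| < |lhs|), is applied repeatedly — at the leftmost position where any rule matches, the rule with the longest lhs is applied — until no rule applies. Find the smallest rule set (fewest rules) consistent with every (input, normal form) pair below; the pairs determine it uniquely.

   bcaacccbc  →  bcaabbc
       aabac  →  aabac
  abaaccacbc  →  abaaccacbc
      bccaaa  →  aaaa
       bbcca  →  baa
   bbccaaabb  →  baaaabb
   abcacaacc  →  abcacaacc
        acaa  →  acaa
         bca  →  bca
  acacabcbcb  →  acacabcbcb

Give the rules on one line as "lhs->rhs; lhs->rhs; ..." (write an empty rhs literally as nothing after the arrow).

  | bcaacccbc => bcaabbc
  | aabac
  | abaaccacbc
  | bccaaa => aaaa

bcc->a; ccc->b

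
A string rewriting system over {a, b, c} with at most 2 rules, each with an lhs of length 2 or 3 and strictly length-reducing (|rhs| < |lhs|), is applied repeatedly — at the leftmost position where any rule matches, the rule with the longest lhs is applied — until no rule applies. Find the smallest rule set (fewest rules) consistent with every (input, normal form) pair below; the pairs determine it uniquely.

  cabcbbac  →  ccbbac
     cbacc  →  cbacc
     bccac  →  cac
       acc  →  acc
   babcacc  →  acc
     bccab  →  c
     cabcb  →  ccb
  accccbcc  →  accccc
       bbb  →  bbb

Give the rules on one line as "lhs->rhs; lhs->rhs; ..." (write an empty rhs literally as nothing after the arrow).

  | cabcbbac => ccbbac
  | cbacc
  | bccac => cac
  | acc

ab->; bc->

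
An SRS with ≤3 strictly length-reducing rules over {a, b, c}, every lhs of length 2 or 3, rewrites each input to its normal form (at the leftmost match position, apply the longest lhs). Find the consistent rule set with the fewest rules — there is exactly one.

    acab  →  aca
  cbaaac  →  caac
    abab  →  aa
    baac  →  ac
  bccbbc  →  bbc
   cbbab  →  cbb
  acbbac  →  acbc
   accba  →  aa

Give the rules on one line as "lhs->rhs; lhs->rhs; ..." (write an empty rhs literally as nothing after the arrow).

ab->a; ba->; ccb->

  | acab => aca
  | cbaaac => caac
  | abab => aab => aa
  | baac => ac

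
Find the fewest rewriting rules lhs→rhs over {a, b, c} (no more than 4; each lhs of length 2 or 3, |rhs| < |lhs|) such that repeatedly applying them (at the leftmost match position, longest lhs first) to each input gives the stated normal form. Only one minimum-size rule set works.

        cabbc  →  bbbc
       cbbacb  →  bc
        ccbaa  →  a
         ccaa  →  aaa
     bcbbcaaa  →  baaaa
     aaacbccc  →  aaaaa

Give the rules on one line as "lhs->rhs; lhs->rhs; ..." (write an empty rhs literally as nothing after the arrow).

aba->; ca->b; cb->c; cc->a

  | cabbc => bbbc
  | cbbacb => cbacb => cacb => bcb => bc
  | ccbaa => abaa => a
  | ccaa => aaa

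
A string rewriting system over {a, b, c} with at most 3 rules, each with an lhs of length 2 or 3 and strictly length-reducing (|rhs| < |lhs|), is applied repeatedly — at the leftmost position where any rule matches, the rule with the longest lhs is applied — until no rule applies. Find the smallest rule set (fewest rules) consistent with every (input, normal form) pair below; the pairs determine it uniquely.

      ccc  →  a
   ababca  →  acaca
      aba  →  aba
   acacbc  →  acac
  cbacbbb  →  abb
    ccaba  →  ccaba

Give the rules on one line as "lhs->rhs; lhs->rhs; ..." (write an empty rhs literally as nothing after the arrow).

bab->ca; cb->; ccc->a

  | ccc => a
  | ababca => acaca
  | aba
  | acacbc => acac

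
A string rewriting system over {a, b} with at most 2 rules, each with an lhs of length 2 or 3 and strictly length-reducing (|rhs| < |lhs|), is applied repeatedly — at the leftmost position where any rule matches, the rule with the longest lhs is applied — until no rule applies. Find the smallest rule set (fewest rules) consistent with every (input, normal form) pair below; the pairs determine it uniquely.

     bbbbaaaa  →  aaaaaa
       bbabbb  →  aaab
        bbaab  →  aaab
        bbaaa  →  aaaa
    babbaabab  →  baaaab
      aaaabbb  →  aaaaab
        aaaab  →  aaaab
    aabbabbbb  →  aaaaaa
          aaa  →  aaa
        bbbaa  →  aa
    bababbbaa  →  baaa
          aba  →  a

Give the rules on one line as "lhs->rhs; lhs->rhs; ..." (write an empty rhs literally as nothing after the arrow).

  | bbbbaaaa => abbaaaa => aaaaaa
  | bbabbb => aabbb => aaab
  | bbaab => aaab
  | bbaaa => aaaa

aba->a; bb->a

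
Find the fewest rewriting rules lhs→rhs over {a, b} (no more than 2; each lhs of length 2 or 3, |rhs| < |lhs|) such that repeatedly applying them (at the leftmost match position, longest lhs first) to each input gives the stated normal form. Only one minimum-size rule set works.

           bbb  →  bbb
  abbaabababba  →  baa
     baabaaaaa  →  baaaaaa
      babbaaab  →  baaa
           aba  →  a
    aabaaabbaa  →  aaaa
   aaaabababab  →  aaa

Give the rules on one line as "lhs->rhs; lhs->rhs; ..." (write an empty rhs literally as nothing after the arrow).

  | bbb
  | abbaabababba => baabababba => baababba => baabba => baba => baa
  | baabaaaaa => baaaaaa
  | babbaaab => babaaab => baaaab => baaa

ab->; bab->ba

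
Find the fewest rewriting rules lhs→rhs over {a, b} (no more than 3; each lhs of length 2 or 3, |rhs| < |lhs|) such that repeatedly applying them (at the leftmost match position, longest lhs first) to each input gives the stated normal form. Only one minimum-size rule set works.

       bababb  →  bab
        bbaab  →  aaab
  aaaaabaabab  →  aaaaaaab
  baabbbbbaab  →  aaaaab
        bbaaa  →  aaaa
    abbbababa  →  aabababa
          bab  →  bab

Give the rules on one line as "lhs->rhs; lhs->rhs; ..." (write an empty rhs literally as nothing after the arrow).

baa->b; bb->a

  | bababb => babaa => bab
  | bbaab => aaab
  | aaaaabaabab => aaaaabbab => aaaaaaab
  | baabbbbbaab => bbbbbbaab => abbbbaab => aabbaab => aaaaab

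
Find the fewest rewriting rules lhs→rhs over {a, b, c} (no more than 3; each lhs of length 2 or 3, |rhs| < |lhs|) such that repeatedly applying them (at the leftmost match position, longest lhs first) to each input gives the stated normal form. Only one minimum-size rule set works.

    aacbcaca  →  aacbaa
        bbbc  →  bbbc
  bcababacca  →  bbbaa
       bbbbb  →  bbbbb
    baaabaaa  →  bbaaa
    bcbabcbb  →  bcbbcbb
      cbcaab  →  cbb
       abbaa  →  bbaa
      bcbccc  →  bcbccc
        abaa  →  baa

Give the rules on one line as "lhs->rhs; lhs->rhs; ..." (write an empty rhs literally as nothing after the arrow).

  | aacbcaca => aacbaca => aacbaa
  | bbbc
  | bcababacca => bababacca => bbabacca => bbbacca => bbbaca => bbbaa
  | bbbbb

ab->b; ca->a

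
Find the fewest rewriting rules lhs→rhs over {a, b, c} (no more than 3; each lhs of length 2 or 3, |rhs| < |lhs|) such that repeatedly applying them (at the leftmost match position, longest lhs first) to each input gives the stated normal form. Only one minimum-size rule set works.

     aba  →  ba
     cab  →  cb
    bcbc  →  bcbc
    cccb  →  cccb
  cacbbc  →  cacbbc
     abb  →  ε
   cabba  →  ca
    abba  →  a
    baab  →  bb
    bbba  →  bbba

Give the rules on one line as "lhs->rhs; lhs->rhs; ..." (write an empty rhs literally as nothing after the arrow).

  | aba => ba
  | cab => cb
  | bcbc
  | cccb

ab->b; abb->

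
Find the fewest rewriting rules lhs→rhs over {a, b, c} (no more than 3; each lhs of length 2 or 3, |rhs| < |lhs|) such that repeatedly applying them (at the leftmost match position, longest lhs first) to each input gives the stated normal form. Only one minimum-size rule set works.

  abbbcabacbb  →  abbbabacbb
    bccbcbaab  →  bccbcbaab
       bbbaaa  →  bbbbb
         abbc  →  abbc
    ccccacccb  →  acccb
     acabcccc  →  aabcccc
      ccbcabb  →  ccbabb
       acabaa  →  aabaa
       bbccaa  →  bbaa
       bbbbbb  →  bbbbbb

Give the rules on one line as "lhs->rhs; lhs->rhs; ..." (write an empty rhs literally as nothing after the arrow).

aaa->bb; ca->a

  | abbbcabacbb => abbbabacbb
  | bccbcbaab
  | bbbaaa => bbbbb
  | abbc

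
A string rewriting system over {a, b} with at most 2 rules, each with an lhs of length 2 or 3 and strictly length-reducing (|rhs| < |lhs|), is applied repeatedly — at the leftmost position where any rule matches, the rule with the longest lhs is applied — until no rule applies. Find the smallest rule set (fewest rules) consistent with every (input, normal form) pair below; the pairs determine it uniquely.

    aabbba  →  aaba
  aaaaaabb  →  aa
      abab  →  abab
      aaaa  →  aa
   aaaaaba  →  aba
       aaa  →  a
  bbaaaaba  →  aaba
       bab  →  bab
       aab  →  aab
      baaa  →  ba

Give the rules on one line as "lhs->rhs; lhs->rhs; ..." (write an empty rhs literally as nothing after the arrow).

  | aabbba => aaba
  | aaaaaabb => aaaabb => aabb => aa
  | abab
  | aaaa => aa

aaa->a; bb->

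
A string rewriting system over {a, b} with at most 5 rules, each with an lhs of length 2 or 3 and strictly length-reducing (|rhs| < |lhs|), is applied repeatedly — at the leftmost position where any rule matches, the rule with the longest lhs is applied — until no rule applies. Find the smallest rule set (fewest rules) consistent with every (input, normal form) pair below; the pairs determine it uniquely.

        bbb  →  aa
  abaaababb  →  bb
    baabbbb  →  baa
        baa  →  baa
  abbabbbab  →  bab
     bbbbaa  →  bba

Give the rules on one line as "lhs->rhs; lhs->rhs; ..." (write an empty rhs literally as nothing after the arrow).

  | bbb => aa
  | abaaababb => abbbbabb => bbabb => bb
  | baabbbb => baabbb => baabb => baab => baa
  | baa

aaa->bb; aab->aa; abb->; bbb->aa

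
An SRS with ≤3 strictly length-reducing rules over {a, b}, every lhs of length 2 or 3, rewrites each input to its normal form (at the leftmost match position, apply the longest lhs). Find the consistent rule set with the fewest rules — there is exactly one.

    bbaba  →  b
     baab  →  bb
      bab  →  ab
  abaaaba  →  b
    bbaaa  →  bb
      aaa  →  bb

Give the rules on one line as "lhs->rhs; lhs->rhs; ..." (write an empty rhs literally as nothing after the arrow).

aa->b; aaa->bb; ba->a

  | bbaba => baba => aba => aa => b
  | baab => aab => bb
  | bab => ab
  | abaaaba => aaaaba => bbaba => baba => aba => aa => b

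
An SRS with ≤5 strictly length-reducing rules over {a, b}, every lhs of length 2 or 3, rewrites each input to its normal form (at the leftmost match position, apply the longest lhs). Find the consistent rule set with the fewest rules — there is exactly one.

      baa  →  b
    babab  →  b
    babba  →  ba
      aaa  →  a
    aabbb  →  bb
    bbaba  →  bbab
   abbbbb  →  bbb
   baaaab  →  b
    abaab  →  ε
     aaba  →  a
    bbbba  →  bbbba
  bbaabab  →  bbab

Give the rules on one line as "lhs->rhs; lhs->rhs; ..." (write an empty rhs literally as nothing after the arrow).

  | baa => b
  | babab => babb => b
  | babba => ba
  | aaa => a

aa->; aab->; aba->ab; abb->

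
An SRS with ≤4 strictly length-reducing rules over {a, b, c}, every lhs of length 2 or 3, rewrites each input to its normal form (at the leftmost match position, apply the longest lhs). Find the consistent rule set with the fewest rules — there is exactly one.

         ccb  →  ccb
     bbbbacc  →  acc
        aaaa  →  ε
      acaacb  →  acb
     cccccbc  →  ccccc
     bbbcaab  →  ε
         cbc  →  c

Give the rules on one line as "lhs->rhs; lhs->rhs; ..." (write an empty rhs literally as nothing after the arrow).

aa->b; bb->; bc->

  | ccb
  | bbbbacc => bbacc => acc
  | aaaa => baa => bb => ε
  | acaacb => acbcb => acb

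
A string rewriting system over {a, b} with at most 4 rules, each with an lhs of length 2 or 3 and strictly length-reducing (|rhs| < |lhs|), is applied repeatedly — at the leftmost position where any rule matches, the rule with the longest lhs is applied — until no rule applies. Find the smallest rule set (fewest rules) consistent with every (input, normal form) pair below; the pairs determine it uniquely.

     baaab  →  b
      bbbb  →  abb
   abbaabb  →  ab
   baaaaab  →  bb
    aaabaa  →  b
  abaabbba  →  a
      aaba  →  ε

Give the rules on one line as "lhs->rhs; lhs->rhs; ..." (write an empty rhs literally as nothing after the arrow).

aa->b; bab->; bba->; bbb->ab

  | baaab => bbab => b
  | bbbb => abb
  | abbaabb => aabb => bbb => ab
  | baaaaab => bbaaab => aab => bb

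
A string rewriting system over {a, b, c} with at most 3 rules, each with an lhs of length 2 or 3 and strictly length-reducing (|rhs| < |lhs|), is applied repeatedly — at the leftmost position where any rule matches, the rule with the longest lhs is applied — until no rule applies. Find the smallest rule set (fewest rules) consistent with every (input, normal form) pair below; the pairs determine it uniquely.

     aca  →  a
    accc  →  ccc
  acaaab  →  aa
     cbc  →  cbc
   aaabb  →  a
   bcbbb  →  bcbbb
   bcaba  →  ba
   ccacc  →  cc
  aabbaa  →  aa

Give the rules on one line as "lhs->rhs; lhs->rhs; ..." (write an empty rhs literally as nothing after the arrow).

ab->; ac->c; ca->a

  | aca => ca => a
  | accc => ccc
  | acaaab => caaab => aaab => aa
  | cbc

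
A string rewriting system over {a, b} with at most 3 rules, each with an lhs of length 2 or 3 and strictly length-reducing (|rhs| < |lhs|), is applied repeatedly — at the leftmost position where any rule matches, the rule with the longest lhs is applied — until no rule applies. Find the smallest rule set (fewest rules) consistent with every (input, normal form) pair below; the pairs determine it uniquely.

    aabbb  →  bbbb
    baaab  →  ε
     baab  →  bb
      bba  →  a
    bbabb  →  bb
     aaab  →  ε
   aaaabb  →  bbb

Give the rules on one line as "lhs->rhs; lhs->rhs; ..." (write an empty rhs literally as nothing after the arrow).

aa->b; ba->a; bab->

  | aabbb => bbbb
  | baaab => aaab => bab => ε
  | baab => aab => bb
  | bba => ba => a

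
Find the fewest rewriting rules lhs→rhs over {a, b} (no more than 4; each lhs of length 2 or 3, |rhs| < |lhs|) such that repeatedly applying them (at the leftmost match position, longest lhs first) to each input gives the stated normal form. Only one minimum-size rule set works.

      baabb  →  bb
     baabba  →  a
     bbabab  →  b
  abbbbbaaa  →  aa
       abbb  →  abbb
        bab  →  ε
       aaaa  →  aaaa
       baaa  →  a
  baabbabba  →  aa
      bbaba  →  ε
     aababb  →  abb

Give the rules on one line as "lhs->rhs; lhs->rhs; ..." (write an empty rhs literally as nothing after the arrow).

aba->; baa->; bab->; bba->a

  | baabb => bb
  | baabba => bba => a
  | bbabab => abab => b
  | abbbbbaaa => abbbaaa => abaaa => aa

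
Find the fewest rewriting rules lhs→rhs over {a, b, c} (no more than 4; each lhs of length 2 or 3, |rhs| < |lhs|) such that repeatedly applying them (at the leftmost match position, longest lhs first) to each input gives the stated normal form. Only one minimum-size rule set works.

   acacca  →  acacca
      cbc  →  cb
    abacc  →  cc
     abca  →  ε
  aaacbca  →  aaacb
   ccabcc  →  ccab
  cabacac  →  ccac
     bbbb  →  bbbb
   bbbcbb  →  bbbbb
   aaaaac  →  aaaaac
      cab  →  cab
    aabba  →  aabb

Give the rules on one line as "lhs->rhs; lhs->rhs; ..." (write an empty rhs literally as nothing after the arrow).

  | acacca
  | cbc => cb
  | abacc => cc
  | abca => aba => ε

aba->; ba->b; bc->b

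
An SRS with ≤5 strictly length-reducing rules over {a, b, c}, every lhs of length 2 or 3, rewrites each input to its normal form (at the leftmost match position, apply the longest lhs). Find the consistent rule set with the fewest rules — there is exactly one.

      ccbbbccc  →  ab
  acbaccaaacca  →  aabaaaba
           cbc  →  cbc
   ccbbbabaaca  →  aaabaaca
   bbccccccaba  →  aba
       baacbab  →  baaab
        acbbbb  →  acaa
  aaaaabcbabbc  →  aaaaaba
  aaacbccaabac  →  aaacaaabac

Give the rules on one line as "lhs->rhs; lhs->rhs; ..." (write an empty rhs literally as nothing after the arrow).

bb->a; bbc->; cba->a; cc->b

  | ccbbbccc => bbbbccc => abbccc => acc => ab
  | acbaccaaacca => aaccaaacca => aabaaacca => aabaaaba
  | cbc
  | ccbbbabaaca => bbbbabaaca => abbabaaca => aaabaaca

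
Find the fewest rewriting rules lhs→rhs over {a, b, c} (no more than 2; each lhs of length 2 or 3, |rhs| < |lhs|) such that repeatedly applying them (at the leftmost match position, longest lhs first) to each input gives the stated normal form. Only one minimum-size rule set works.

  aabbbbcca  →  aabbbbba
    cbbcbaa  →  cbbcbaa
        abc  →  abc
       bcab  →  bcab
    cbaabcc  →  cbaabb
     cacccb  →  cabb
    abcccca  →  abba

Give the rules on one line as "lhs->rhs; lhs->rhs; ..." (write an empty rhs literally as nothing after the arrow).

  | aabbbbcca => aabbbbba
  | cbbcbaa
  | abc
  | bcab

cc->b; ccc->cc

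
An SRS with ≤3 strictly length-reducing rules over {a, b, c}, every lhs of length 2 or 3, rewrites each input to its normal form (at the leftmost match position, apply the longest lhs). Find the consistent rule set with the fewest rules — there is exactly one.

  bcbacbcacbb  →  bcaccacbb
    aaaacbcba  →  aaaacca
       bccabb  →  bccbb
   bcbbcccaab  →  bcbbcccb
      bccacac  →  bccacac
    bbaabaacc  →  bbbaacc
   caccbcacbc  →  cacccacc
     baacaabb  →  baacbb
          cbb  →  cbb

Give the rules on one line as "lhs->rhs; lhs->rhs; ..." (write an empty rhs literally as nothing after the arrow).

  | bcbacbcacbb => bcacbcacbb => bcaccacbb
  | aaaacbcba => aaaaccba => aaaacca
  | bccabb => bccbb
  | bcbbcccaab => bcbbcccab => bcbbcccb

ab->b; cba->ca; cbc->cc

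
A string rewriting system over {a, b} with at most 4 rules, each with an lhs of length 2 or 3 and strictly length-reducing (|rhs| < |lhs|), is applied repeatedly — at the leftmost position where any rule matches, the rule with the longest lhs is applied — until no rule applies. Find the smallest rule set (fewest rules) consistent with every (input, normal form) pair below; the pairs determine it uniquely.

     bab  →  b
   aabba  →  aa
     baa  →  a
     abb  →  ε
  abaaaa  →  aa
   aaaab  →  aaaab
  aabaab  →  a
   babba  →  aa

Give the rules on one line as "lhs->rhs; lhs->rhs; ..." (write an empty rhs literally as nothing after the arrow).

  | bab => b
  | aabba => aa
  | baa => a
  | abb => ε

aba->b; abb->; ba->; bb->a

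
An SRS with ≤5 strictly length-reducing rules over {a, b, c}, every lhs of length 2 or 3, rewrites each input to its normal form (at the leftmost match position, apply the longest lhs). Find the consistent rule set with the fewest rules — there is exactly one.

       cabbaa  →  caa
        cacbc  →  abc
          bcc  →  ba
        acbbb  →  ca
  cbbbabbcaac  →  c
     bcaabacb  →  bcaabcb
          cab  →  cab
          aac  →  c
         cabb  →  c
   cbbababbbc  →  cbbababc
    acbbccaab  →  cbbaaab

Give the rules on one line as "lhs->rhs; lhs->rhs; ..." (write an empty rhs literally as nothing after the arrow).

abb->cc; ac->c; bbb->a; cc->a

  | cabbaa => cccaa => acaa => caa
  | cacbc => ccbc => abc
  | bcc => ba
  | acbbb => cbbb => ca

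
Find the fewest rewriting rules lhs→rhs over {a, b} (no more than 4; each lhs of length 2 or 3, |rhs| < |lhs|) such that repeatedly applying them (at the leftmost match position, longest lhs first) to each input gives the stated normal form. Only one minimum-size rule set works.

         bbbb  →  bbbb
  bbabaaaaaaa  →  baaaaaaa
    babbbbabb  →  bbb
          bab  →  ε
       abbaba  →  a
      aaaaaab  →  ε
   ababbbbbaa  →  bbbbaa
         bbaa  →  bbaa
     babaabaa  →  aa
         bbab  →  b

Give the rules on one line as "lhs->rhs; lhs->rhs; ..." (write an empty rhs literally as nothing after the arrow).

aab->ab; ab->; bab->

  | bbbb
  | bbabaaaaaaa => baaaaaaa
  | babbbbabb => bbbabb => bbb
  | bab => ε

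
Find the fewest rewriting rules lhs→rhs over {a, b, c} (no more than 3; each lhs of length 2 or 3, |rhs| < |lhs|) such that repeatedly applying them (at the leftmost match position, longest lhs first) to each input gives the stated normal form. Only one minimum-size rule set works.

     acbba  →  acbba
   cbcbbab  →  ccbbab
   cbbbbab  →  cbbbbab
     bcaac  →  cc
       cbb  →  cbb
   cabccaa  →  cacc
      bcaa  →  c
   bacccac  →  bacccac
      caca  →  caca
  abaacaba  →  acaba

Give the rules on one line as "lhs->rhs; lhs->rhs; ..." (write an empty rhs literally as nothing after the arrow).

  | acbba
  | cbcbbab => ccbbab
  | cbbbbab
  | bcaac => caac => cc

aa->; bc->c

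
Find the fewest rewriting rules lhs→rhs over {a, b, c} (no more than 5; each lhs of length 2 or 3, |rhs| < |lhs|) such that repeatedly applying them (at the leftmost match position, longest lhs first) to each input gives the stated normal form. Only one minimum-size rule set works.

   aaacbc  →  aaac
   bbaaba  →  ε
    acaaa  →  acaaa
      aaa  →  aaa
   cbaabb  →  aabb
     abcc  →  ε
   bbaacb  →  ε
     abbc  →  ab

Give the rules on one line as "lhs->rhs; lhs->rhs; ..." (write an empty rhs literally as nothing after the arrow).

  | aaacbc => aaac
  | bbaaba => baba => ba => ε
  | acaaa
  | aaa

abc->b; ba->; bc->; cb->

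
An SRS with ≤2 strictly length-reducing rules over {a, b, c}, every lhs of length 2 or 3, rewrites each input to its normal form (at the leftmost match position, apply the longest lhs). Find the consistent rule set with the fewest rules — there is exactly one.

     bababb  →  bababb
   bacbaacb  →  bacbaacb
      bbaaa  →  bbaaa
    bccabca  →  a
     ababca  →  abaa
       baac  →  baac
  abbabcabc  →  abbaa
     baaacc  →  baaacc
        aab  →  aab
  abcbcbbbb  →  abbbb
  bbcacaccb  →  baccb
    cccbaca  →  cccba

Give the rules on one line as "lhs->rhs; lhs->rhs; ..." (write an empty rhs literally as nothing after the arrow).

bc->; ca->

  | bababb
  | bacbaacb
  | bbaaa
  | bccabca => cabca => bca => a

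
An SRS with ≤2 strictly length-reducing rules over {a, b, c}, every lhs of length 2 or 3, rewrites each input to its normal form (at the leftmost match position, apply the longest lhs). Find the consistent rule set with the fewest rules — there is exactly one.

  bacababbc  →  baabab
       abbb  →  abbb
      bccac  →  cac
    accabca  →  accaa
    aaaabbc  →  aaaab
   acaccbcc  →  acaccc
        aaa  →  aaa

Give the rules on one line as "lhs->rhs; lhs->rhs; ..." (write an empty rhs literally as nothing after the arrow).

  | bacababbc => baababbc => baabab
  | abbb
  | bccac => cac
  | accabca => accaa

bac->ba; bc->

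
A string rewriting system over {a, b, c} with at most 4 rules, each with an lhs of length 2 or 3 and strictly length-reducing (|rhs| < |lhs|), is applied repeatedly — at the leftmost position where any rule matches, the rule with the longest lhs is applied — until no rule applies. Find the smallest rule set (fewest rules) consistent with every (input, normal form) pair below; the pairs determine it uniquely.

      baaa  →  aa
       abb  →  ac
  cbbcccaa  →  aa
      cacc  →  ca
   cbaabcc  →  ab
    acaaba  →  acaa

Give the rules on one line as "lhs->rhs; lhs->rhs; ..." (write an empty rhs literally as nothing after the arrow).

ba->; bb->c; cb->b; cc->

  | baaa => aa
  | abb => ac
  | cbbcccaa => bbcccaa => ccccaa => ccaa => aa
  | cacc => ca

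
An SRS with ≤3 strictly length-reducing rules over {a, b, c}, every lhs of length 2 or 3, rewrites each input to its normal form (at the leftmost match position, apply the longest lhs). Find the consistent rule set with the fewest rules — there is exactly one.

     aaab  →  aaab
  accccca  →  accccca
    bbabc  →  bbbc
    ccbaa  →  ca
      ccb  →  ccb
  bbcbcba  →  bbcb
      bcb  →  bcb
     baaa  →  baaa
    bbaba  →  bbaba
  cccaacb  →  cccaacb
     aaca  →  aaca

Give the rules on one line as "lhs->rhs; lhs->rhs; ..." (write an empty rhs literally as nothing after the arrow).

  | aaab
  | accccca
  | bbabc => bbbc
  | ccbaa => ca

abc->bc; cba->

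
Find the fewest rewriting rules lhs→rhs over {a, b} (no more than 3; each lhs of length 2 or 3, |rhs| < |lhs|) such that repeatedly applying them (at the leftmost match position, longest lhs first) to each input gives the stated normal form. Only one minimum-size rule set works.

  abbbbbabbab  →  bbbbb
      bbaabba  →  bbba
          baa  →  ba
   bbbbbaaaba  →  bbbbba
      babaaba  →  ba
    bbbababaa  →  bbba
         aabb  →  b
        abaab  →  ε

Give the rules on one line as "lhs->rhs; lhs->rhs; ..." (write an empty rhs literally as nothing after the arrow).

  | abbbbbabbab => bbbbabbab => bbbbbab => bbbbb
  | bbaabba => bbabba => bbba
  | baa => ba
  | bbbbbaaaba => bbbbbaaba => bbbbbaba => bbbbba

aa->a; ab->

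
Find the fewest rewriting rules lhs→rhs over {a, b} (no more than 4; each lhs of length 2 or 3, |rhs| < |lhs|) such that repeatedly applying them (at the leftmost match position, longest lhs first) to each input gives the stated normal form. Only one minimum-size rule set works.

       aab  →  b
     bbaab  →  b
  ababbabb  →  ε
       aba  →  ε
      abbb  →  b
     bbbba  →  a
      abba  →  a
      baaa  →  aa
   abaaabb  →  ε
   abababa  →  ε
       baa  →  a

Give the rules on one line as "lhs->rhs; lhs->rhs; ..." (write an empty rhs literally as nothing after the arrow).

ab->b; ba->; bb->

  | aab => ab => b
  | bbaab => aab => ab => b
  | ababbabb => babbabb => bbabb => abb => bb => ε
  | aba => ba => ε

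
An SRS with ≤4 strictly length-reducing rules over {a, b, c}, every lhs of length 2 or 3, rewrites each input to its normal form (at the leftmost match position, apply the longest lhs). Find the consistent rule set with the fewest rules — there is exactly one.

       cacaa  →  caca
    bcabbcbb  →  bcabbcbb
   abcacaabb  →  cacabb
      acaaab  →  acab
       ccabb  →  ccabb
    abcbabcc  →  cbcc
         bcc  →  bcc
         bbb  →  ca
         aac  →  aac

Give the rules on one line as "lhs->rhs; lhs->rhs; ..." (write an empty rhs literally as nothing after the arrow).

abc->c; bbb->ca; caa->ca

  | cacaa => caca
  | bcabbcbb
  | abcacaabb => cacaabb => cacabb
  | acaaab => acaab => acab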